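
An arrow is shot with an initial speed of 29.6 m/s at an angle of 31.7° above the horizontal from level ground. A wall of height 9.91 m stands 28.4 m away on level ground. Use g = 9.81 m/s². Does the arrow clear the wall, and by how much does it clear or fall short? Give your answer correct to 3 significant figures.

v_x = 29.6 cos 31.7° = 25.18 m/s; v_y0 = 29.6 sin 31.7° = 15.55 m/s.
Time to reach the wall: t = 28.4 / 25.18 = 1.128 s.
Height at that point: y = 15.55×1.128 − 4.905×1.128² = 11.30 m.
That is 11.30 − 9.91 = 1.39 m above the top of the wall, so the arrow clears it.

Yes — it clears the wall by 1.39 m.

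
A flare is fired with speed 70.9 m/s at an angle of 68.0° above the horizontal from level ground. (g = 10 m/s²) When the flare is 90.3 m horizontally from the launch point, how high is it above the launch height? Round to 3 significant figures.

v_x = 70.9 cos 68.0° = 26.56 m/s, v_y0 = 70.9 sin 68.0° = 65.74 m/s.
Time to reach x = 90.3 m: t = x / v_x = 90.3 / 26.56 = 3.400 s.
y = v_y0 t − ½ g t² = 65.74×3.400 − 5.000×3.400² = 166 m.

166 m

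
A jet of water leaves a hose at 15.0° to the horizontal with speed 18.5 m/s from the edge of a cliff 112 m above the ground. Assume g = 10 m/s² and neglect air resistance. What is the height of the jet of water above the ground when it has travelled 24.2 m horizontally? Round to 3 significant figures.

v_x = 18.5 cos 15.0° = 17.87 m/s, v_y0 = 18.5 sin 15.0° = 4.788 m/s.
Time to reach x = 24.2 m: t = x / v_x = 24.2 / 17.87 = 1.354 s.
y = 112 + v_y0 t − ½ g t² = 112 + 4.788×1.354 − 5.000×1.354² = 109 m.

109 m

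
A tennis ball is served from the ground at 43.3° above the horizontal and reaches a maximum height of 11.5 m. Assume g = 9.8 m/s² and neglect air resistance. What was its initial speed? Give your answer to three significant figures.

21.9 m/s

At maximum height v_y = 0, so (v₀ sin θ)² = 2 g H.
v₀ sin 43.3° = √(2 × 9.8 × 11.5) = 15.01 m/s.
v₀ = 15.01 / sin 43.3° = 15.01 / 0.6858 = 21.9 m/s.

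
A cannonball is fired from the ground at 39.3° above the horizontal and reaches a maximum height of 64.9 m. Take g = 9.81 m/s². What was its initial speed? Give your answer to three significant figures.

At maximum height v_y = 0, so (v₀ sin θ)² = 2 g H.
v₀ sin 39.3° = √(2 × 9.81 × 64.9) = 35.68 m/s.
v₀ = 35.68 / sin 39.3° = 35.68 / 0.6334 = 56.3 m/s.

56.3 m/s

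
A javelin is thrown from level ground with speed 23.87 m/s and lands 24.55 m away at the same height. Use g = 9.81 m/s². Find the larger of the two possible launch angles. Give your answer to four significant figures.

Level-ground range: R = v₀² sin(2θ)/g ⇒ sin 2θ = R g / v₀² = 24.55×9.81/23.87² = 0.4227.
2θ = arcsin(0.4227) = 25.005° or 180° − 25.005° = 154.995°.
So θ = 12.50° or θ = 77.50°.

77.50°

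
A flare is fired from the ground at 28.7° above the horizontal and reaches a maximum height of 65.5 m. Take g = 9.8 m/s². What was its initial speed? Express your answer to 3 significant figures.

At maximum height v_y = 0, so (v₀ sin θ)² = 2 g H.
v₀ sin 28.7° = √(2 × 9.8 × 65.5) = 35.83 m/s.
v₀ = 35.83 / sin 28.7° = 35.83 / 0.4802 = 74.6 m/s.

74.6 m/s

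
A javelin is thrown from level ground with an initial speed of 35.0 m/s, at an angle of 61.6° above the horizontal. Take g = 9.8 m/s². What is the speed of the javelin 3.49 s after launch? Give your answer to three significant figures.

17.0 m/s

v_x = 35.0 cos 61.6° = 16.65 m/s (constant).
v_y(t) = 35.0 sin 61.6° − g t = 30.79 − 9.8 × 3.49 = -3.412 m/s.
Speed = √(v_x² + v_y²) = √(277.2 + 11.64) = 17.0 m/s.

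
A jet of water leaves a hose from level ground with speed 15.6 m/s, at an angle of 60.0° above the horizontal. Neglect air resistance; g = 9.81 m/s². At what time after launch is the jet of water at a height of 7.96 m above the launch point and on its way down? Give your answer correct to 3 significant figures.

v_y0 = 15.6 sin 60.0° = 13.51 m/s.
Set y = v_y0 t − ½ g t² = 7.96: 4.905 t² − 13.51 t + 7.96 = 0.
t = [13.51 ± √(182.5 − 156.2)] / 9.81 = (13.51 ± 5.128) / 9.81, giving t = 0.854 s or t = 1.90 s.
On the way down corresponds to the larger root: t = 1.90 s.

1.90 s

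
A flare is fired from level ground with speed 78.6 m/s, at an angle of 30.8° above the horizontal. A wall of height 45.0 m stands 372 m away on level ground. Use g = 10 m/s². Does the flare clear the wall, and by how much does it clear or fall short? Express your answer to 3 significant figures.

v_x = 78.6 cos 30.8° = 67.51 m/s; v_y0 = 78.6 sin 30.8° = 40.25 m/s.
Time to reach the wall: t = 372 / 67.51 = 5.510 s.
Height at that point: y = 40.25×5.510 − 5.000×5.510² = 69.98 m.
That is 69.98 − 45.0 = 25.0 m above the top of the wall, so the flare clears it.

Yes — it clears the wall by 25.0 m.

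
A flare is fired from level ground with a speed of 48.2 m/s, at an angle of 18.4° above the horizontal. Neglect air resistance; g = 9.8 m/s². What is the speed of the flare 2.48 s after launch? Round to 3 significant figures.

46.6 m/s

v_x = 48.2 cos 18.4° = 45.74 m/s (constant).
v_y(t) = 48.2 sin 18.4° − g t = 15.21 − 9.8 × 2.48 = -9.094 m/s.
Speed = √(v_x² + v_y²) = √(2092 + 82.70) = 46.6 m/s.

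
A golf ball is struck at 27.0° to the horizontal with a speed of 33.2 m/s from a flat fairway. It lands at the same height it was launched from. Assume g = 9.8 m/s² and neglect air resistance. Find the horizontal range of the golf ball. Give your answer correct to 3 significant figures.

91.0 m

Components: v_x = 33.2 cos 27.0° = 29.58 m/s, v_y = 33.2 sin 27.0° = 15.07 m/s.
Time of flight (same landing height): t = 2 v_y / g = 2 × 15.07 / 9.8 = 3.076 s.
Range: R = v_x · t = 29.58 × 3.076 = 91.0 m.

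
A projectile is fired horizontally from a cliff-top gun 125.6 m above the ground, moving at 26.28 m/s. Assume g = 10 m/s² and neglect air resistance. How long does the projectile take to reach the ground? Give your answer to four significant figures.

The horizontal speed doesn't affect the fall. With v_y0 = 0, h = ½ g t².
t = √(2 × 125.6 / 10) = √25.120 = 5.012 s.

5.012 s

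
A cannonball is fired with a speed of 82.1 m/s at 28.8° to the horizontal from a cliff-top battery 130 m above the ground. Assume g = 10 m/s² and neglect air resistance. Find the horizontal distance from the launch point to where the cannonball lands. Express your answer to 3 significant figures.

749 m

Components: v_x = 82.1 cos 28.8° = 71.94 m/s, v_y = 82.1 sin 28.8° = 39.55 m/s.
Vertical: 0 = 130 + 39.55 t − ½(10) t² ⇒ 5.000 t² − 39.55 t − 130 = 0.
t = [39.55 + √(1564 + 2600)] / 10.00 = 10.41 s.
Horizontal: R = v_x · t = 71.94 × 10.41 = 749 m.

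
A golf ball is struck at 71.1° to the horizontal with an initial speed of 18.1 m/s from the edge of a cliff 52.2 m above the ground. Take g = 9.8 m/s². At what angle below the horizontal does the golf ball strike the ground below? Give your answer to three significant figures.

80.8°

v_x = 18.1 cos 71.1° = 5.863 m/s.
At impact |v_y| = √(v_y0² + 2 g h) = √(17.12² + 2×9.8×52.2) = 36.28 m/s.
Angle below horizontal = arctan(|v_y| / v_x) = arctan(36.28 / 5.863) = 80.8°.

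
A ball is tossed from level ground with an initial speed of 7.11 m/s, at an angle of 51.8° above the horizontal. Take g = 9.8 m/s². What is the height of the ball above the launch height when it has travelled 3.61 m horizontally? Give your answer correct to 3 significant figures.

1.28 m

v_x = 7.11 cos 51.8° = 4.397 m/s, v_y0 = 7.11 sin 51.8° = 5.587 m/s.
Time to reach x = 3.61 m: t = x / v_x = 3.61 / 4.397 = 0.8210 s.
y = v_y0 t − ½ g t² = 5.587×0.8210 − 4.900×0.8210² = 1.28 m.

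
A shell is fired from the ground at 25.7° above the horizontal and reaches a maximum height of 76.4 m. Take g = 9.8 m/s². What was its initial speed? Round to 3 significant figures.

At maximum height v_y = 0, so (v₀ sin θ)² = 2 g H.
v₀ sin 25.7° = √(2 × 9.8 × 76.4) = 38.70 m/s.
v₀ = 38.70 / sin 25.7° = 38.70 / 0.4337 = 89.2 m/s.

89.2 m/s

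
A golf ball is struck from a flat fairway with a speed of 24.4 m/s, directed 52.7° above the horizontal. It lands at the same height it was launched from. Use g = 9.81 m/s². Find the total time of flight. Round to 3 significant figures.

3.96 s

Vertical component: v_y = 24.4 sin 52.7° = 19.41 m/s.
For a projectile landing at launch height, time of flight is t = 2 v_y / g = 2 × 19.41 / 9.81 = 3.96 s.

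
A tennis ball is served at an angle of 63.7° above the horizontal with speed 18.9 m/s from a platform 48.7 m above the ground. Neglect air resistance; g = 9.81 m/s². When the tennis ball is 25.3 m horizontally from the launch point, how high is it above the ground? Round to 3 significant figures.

v_x = 18.9 cos 63.7° = 8.374 m/s, v_y0 = 18.9 sin 63.7° = 16.94 m/s.
Time to reach x = 25.3 m: t = x / v_x = 25.3 / 8.374 = 3.021 s.
y = 48.7 + v_y0 t − ½ g t² = 48.7 + 16.94×3.021 − 4.905×3.021² = 55.1 m.

55.1 m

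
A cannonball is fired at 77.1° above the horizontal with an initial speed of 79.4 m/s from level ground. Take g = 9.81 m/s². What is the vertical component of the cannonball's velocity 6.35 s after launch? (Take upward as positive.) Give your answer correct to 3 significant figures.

Initial vertical component: v_y0 = 79.4 sin 77.1° = 77.40 m/s.
v_y(t) = v_y0 − g t = 77.40 − 9.81 × 6.35 = 15.1 m/s.

15.1 m/s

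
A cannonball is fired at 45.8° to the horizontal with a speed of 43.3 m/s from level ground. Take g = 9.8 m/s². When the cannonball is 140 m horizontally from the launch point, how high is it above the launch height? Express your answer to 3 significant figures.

38.6 m

v_x = 43.3 cos 45.8° = 30.19 m/s, v_y0 = 43.3 sin 45.8° = 31.04 m/s.
Time to reach x = 140 m: t = x / v_x = 140 / 30.19 = 4.637 s.
y = v_y0 t − ½ g t² = 31.04×4.637 − 4.900×4.637² = 38.6 m.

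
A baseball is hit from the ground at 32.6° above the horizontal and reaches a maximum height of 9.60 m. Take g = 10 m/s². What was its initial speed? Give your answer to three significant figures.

25.7 m/s

At maximum height v_y = 0, so (v₀ sin θ)² = 2 g H.
v₀ sin 32.6° = √(2 × 10 × 9.60) = 13.86 m/s.
v₀ = 13.86 / sin 32.6° = 13.86 / 0.5388 = 25.7 m/s.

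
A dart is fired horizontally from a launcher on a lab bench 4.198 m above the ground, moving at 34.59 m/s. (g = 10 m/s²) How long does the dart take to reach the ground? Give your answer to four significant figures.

The horizontal speed doesn't affect the fall. With v_y0 = 0, h = ½ g t².
t = √(2 × 4.198 / 10) = √0.83960 = 0.9163 s.

0.9163 s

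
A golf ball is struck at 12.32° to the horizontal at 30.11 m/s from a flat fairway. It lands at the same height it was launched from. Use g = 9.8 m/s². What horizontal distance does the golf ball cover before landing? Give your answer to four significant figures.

For level ground, R = v₀² sin(2θ) / g.
sin(2 × 12.32°) = sin 24.640° = 0.4169.
R = (30.11)² × 0.4169 / 9.8 = 38.57 m.

38.57 m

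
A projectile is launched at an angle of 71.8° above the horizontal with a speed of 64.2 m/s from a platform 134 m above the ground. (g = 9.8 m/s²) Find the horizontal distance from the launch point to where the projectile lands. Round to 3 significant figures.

288 m

Components: v_x = 64.2 cos 71.8° = 20.05 m/s, v_y = 64.2 sin 71.8° = 60.99 m/s.
Vertical: 0 = 134 + 60.99 t − ½(9.8) t² ⇒ 4.900 t² − 60.99 t − 134 = 0.
t = [60.99 + √(3720 + 2626)] / 9.800 = 14.35 s.
Horizontal: R = v_x · t = 20.05 × 14.35 = 288 m.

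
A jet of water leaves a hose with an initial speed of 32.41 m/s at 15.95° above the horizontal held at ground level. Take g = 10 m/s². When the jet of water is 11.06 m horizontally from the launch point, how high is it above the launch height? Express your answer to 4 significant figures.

v_x = 32.41 cos 15.95° = 31.162 m/s, v_y0 = 32.41 sin 15.95° = 8.9062 m/s.
Time to reach x = 11.06 m: t = x / v_x = 11.06 / 31.162 = 0.35492 s.
y = v_y0 t − ½ g t² = 8.9062×0.35492 − 5.000×0.35492² = 2.531 m.

2.531 m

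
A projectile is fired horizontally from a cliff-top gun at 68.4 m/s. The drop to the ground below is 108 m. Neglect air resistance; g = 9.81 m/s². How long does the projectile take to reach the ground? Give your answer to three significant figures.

4.69 s

The horizontal speed doesn't affect the fall. With v_y0 = 0, h = ½ g t².
t = √(2 × 108 / 9.81) = √22.02 = 4.69 s.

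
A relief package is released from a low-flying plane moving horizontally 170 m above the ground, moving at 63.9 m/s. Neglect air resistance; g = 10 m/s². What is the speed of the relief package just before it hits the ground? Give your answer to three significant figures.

86.5 m/s

Fall time: t = √(2 × 170 / 10) = 5.831 s.
At impact: v_x = 63.9 m/s (unchanged), v_y = g t = 10 × 5.831 = 58.31 m/s.
Speed = √(v_x² + v_y²) = √(4083 + 3400) = 86.5 m/s.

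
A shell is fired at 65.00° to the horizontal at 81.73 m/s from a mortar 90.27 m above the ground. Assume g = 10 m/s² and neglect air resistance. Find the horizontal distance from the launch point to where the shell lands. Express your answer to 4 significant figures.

550.8 m

Components: v_x = 81.73 cos 65.00° = 34.541 m/s, v_y = 81.73 sin 65.00° = 74.073 m/s.
Vertical: 0 = 90.27 + 74.073 t − ½(10) t² ⇒ 5.000 t² − 74.073 t − 90.27 = 0.
t = [74.073 + √(5486.8 + 1805.4)] / 10.00 = 15.947 s.
Horizontal: R = v_x · t = 34.541 × 15.947 = 550.8 m.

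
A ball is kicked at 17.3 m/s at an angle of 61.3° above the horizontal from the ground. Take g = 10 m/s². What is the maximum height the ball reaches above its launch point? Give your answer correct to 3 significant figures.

11.5 m

Vertical component of launch velocity: v_y = 17.3 sin 61.3° = 15.17 m/s.
At the highest point the vertical velocity is zero, so v_y² = 2 g h_max.
h_max = (15.17)² / (2 × 10) = 230.1 / 20.00 = 11.5 m.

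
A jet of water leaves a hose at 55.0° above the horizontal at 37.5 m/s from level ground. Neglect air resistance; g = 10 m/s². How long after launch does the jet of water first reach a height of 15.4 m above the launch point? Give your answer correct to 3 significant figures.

v_y0 = 37.5 sin 55.0° = 30.72 m/s.
Set y = v_y0 t − ½ g t² = 15.4: 5.000 t² − 30.72 t + 15.4 = 0.
t = [30.72 ± √(943.7 − 308.0)] / 10 = (30.72 ± 25.21) / 10, giving t = 0.551 s or t = 5.59 s.
The jet of water is on the way up at the first time, so t = 0.551 s.

0.551 s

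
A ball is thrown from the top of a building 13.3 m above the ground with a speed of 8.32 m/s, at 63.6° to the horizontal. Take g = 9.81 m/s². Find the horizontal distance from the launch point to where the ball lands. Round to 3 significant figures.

9.52 m

Components: v_x = 8.32 cos 63.6° = 3.699 m/s, v_y = 8.32 sin 63.6° = 7.452 m/s.
Vertical: 0 = 13.3 + 7.452 t − ½(9.81) t² ⇒ 4.905 t² − 7.452 t − 13.3 = 0.
t = [7.452 + √(55.53 + 260.9)] / 9.810 = 2.573 s.
Horizontal: R = v_x · t = 3.699 × 2.573 = 9.52 m.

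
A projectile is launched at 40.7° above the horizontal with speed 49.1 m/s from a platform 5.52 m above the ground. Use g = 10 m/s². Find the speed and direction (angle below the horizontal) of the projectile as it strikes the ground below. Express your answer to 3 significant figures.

50.2 m/s at 42.2° below the horizontal

v_x = 49.1 cos 40.7° = 37.22 m/s (constant).
|v_y| at impact = √((32.02)² + 2×10×5.52) = 33.70 m/s.
Speed = √(37.22² + 33.70²) = 50.2 m/s; angle = arctan(33.70/37.22) = 42.2° below horizontal.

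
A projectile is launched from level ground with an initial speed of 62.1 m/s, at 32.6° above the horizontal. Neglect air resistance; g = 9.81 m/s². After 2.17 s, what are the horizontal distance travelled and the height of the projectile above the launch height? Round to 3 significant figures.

v_x = 62.1 cos 32.6° = 52.32 m/s; v_y0 = 62.1 sin 32.6° = 33.46 m/s.
x = v_x t = 52.32 × 2.17 = 114 m.
y = v_y0 t − ½ g t² = 33.46×2.17 − 4.905×2.17² = 49.5 m.

x = 114 m, y = 49.5 m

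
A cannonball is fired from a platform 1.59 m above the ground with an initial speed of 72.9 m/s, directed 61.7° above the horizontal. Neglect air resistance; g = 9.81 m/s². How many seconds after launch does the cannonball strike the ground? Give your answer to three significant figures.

Vertical component: v_y = 72.9 sin 61.7° = 64.19 m/s.
Taking up as positive with launch at y = 1.59 m, landing at y = 0: 0 = 1.59 + 64.19 t − ½(9.81) t².
Solving 4.905 t² − 64.19 t − 1.59 = 0 gives t = [64.19 + √(64.19² + 4·4.905·1.59)] / 9.810 = 13.1 s.

13.1 s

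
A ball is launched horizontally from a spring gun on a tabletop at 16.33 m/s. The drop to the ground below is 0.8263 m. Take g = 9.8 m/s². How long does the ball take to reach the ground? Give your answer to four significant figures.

0.4106 s

The horizontal speed doesn't affect the fall. With v_y0 = 0, h = ½ g t².
t = √(2 × 0.8263 / 9.8) = √0.16863 = 0.4106 s.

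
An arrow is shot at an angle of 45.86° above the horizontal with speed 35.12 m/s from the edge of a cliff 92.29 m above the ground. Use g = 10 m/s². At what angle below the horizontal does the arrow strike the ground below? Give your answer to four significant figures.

63.85°

v_x = 35.12 cos 45.86° = 24.458 m/s.
At impact |v_y| = √(v_y0² + 2 g h) = √(25.204² + 2×10×92.29) = 49.810 m/s.
Angle below horizontal = arctan(|v_y| / v_x) = arctan(49.810 / 24.458) = 63.85°.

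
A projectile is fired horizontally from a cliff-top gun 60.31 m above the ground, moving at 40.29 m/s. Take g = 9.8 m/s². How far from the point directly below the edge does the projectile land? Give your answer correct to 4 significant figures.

141.3 m

Initial vertical velocity is zero, so the fall time comes from h = ½ g t²: t = √(2 × 60.31 / 9.8) = 3.5083 s.
Horizontal motion is uniform at 40.29 m/s, so x = 40.29 × 3.5083 = 141.3 m.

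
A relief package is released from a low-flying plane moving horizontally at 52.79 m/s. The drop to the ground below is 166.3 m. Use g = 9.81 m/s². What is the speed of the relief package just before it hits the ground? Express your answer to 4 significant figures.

Fall time: t = √(2 × 166.3 / 9.81) = 5.8227 s.
At impact: v_x = 52.79 m/s (unchanged), v_y = g t = 9.81 × 5.8227 = 57.121 m/s.
Speed = √(v_x² + v_y²) = √(2786.8 + 3262.8) = 77.78 m/s.

77.78 m/s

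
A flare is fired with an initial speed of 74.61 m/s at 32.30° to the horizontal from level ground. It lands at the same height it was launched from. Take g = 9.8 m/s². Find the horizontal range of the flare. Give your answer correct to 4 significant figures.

513.1 m

Components: v_x = 74.61 cos 32.30° = 63.065 m/s, v_y = 74.61 sin 32.30° = 39.868 m/s.
Time of flight (same landing height): t = 2 v_y / g = 2 × 39.868 / 9.8 = 8.1363 s.
Range: R = v_x · t = 63.065 × 8.1363 = 513.1 m.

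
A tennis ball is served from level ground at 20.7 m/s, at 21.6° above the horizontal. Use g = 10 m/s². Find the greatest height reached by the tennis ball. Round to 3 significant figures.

Vertical component of launch velocity: v_y = 20.7 sin 21.6° = 7.620 m/s.
At the highest point the vertical velocity is zero, so v_y² = 2 g h_max.
h_max = (7.620)² / (2 × 10) = 58.06 / 20.00 = 2.90 m.

2.90 m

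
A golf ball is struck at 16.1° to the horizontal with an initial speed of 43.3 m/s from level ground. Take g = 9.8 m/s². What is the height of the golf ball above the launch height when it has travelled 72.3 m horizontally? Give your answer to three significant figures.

v_x = 43.3 cos 16.1° = 41.60 m/s, v_y0 = 43.3 sin 16.1° = 12.01 m/s.
Time to reach x = 72.3 m: t = x / v_x = 72.3 / 41.60 = 1.738 s.
y = v_y0 t − ½ g t² = 12.01×1.738 − 4.900×1.738² = 6.07 m.

6.07 m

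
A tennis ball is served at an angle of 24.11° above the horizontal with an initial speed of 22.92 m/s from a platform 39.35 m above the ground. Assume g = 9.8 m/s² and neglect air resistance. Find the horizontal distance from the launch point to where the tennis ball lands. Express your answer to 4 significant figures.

82.55 m

Components: v_x = 22.92 cos 24.11° = 20.921 m/s, v_y = 22.92 sin 24.11° = 9.3626 m/s.
Vertical: 0 = 39.35 + 9.3626 t − ½(9.8) t² ⇒ 4.900 t² − 9.3626 t − 39.35 = 0.
t = [9.3626 + √(87.658 + 771.26)] / 9.800 = 3.9459 s.
Horizontal: R = v_x · t = 20.921 × 3.9459 = 82.55 m.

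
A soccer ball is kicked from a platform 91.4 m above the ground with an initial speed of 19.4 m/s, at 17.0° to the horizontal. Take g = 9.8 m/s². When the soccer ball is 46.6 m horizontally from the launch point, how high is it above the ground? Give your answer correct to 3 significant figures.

v_x = 19.4 cos 17.0° = 18.55 m/s, v_y0 = 19.4 sin 17.0° = 5.672 m/s.
Time to reach x = 46.6 m: t = x / v_x = 46.6 / 18.55 = 2.512 s.
y = 91.4 + v_y0 t − ½ g t² = 91.4 + 5.672×2.512 − 4.900×2.512² = 74.7 m.

74.7 m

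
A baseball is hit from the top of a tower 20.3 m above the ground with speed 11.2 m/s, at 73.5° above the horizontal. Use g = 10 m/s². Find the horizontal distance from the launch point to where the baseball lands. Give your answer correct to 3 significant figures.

10.7 m

Components: v_x = 11.2 cos 73.5° = 3.181 m/s, v_y = 11.2 sin 73.5° = 10.74 m/s.
Vertical: 0 = 20.3 + 10.74 t − ½(10) t² ⇒ 5.000 t² − 10.74 t − 20.3 = 0.
t = [10.74 + √(115.3 + 406.0)] / 10.00 = 3.357 s.
Horizontal: R = v_x · t = 3.181 × 3.357 = 10.7 m.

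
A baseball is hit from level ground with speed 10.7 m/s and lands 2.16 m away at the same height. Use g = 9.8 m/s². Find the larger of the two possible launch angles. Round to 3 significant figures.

84.7°

Level-ground range: R = v₀² sin(2θ)/g ⇒ sin 2θ = R g / v₀² = 2.16×9.8/10.7² = 0.1849.
2θ = arcsin(0.1849) = 10.66° or 180° − 10.66° = 169.34°.
So θ = 5.33° or θ = 84.7°.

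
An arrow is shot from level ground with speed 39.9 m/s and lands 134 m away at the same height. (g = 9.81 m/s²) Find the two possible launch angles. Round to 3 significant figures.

Level-ground range: R = v₀² sin(2θ)/g ⇒ sin 2θ = R g / v₀² = 134×9.81/39.9² = 0.8257.
2θ = arcsin(0.8257) = 55.66° or 180° − 55.66° = 124.34°.
So θ = 27.8° or θ = 62.2°.

27.8° and 62.2°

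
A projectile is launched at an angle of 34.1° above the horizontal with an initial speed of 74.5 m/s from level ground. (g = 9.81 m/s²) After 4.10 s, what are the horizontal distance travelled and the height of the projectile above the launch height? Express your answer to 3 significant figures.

x = 253 m, y = 88.8 m

v_x = 74.5 cos 34.1° = 61.69 m/s; v_y0 = 74.5 sin 34.1° = 41.77 m/s.
x = v_x t = 61.69 × 4.10 = 253 m.
y = v_y0 t − ½ g t² = 41.77×4.10 − 4.905×4.10² = 88.8 m.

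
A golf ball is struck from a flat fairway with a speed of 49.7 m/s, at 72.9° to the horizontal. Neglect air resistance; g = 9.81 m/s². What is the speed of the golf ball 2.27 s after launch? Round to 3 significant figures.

29.2 m/s

v_x = 49.7 cos 72.9° = 14.61 m/s (constant).
v_y(t) = 49.7 sin 72.9° − g t = 47.50 − 9.81 × 2.27 = 25.23 m/s.
Speed = √(v_x² + v_y²) = √(213.5 + 636.6) = 29.2 m/s.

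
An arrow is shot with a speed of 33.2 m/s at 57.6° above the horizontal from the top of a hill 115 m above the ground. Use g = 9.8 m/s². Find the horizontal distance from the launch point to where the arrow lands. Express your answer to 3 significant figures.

151 m

Components: v_x = 33.2 cos 57.6° = 17.79 m/s, v_y = 33.2 sin 57.6° = 28.03 m/s.
Vertical: 0 = 115 + 28.03 t − ½(9.8) t² ⇒ 4.900 t² − 28.03 t − 115 = 0.
t = [28.03 + √(785.7 + 2254)] / 9.800 = 8.486 s.
Horizontal: R = v_x · t = 17.79 × 8.486 = 151 m.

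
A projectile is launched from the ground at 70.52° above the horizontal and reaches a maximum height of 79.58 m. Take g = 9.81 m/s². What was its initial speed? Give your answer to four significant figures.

41.91 m/s

At maximum height v_y = 0, so (v₀ sin θ)² = 2 g H.
v₀ sin 70.52° = √(2 × 9.81 × 79.58) = 39.514 m/s.
v₀ = 39.514 / sin 70.52° = 39.514 / 0.9428 = 41.91 m/s.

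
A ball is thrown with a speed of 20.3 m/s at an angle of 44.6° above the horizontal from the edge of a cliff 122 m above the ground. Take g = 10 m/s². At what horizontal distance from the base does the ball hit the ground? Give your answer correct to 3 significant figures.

Components: v_x = 20.3 cos 44.6° = 14.45 m/s, v_y = 20.3 sin 44.6° = 14.25 m/s.
Vertical: 0 = 122 + 14.25 t − ½(10) t² ⇒ 5.000 t² − 14.25 t − 122 = 0.
t = [14.25 + √(203.1 + 2440)] / 10.00 = 6.566 s.
Horizontal: R = v_x · t = 14.45 × 6.566 = 94.9 m.

94.9 m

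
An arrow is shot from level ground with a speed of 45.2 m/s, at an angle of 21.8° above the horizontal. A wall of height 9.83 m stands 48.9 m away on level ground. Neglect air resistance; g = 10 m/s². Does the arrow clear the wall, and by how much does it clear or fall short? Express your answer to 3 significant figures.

v_x = 45.2 cos 21.8° = 41.97 m/s; v_y0 = 45.2 sin 21.8° = 16.79 m/s.
Time to reach the wall: t = 48.9 / 41.97 = 1.165 s.
Height at that point: y = 16.79×1.165 − 5.000×1.165² = 12.77 m.
That is 12.77 − 9.83 = 2.94 m above the top of the wall, so the arrow clears it.

Yes — it clears the wall by 2.94 m.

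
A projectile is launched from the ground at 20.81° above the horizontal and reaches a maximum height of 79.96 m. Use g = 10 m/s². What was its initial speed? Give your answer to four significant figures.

112.6 m/s

At maximum height v_y = 0, so (v₀ sin θ)² = 2 g H.
v₀ sin 20.81° = √(2 × 10 × 79.96) = 39.990 m/s.
v₀ = 39.990 / sin 20.81° = 39.990 / 0.3553 = 112.6 m/s.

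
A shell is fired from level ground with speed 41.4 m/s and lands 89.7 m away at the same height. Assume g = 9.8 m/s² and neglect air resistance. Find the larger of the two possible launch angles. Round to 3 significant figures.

74.6°

Level-ground range: R = v₀² sin(2θ)/g ⇒ sin 2θ = R g / v₀² = 89.7×9.8/41.4² = 0.5129.
2θ = arcsin(0.5129) = 30.86° or 180° − 30.86° = 149.14°.
So θ = 15.4° or θ = 74.6°.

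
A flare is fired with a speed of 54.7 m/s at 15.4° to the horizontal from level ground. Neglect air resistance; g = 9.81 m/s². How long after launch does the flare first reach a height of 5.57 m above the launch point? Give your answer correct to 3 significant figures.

0.453 s

v_y0 = 54.7 sin 15.4° = 14.53 m/s.
Set y = v_y0 t − ½ g t² = 5.57: 4.905 t² − 14.53 t + 5.57 = 0.
t = [14.53 ± √(211.1 − 109.3)] / 9.81 = (14.53 ± 10.09) / 9.81, giving t = 0.453 s or t = 2.51 s.
The flare is on the way up at the first time, so t = 0.453 s.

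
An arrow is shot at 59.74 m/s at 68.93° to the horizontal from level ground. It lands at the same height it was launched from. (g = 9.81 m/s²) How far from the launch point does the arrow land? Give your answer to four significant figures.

244.1 m

Components: v_x = 59.74 cos 68.93° = 21.477 m/s, v_y = 59.74 sin 68.93° = 55.746 m/s.
Time of flight (same landing height): t = 2 v_y / g = 2 × 55.746 / 9.81 = 11.365 s.
Range: R = v_x · t = 21.477 × 11.365 = 244.1 m.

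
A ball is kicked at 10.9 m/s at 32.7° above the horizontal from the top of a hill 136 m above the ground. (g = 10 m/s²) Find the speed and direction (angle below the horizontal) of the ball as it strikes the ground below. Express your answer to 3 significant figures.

v_x = 10.9 cos 32.7° = 9.172 m/s (constant).
|v_y| at impact = √((5.889)² + 2×10×136) = 52.49 m/s.
Speed = √(9.172² + 52.49²) = 53.3 m/s; angle = arctan(52.49/9.172) = 80.1° below horizontal.

53.3 m/s at 80.1° below the horizontal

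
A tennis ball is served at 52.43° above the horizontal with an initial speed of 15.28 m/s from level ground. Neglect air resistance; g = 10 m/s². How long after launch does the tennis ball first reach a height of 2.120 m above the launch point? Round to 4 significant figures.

0.1899 s

v_y0 = 15.28 sin 52.43° = 12.111 m/s.
Set y = v_y0 t − ½ g t² = 2.120: 5.000 t² − 12.111 t + 2.120 = 0.
t = [12.111 ± √(146.68 − 42.400)] / 10 = (12.111 ± 10.212) / 10, giving t = 0.1899 s or t = 2.232 s.
The tennis ball is on the way up at the first time, so t = 0.1899 s.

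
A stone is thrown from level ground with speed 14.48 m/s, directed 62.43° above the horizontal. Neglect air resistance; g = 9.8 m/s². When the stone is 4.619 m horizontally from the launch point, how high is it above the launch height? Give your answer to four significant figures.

v_x = 14.48 cos 62.43° = 6.7018 m/s, v_y0 = 14.48 sin 62.43° = 12.836 m/s.
Time to reach x = 4.619 m: t = x / v_x = 4.619 / 6.7018 = 0.68922 s.
y = v_y0 t − ½ g t² = 12.836×0.68922 − 4.900×0.68922² = 6.519 m.

6.519 m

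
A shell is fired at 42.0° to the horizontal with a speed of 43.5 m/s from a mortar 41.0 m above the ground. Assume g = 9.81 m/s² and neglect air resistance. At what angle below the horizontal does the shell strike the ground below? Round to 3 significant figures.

51.5°

v_x = 43.5 cos 42.0° = 32.33 m/s.
At impact |v_y| = √(v_y0² + 2 g h) = √(29.11² + 2×9.81×41.0) = 40.64 m/s.
Angle below horizontal = arctan(|v_y| / v_x) = arctan(40.64 / 32.33) = 51.5°.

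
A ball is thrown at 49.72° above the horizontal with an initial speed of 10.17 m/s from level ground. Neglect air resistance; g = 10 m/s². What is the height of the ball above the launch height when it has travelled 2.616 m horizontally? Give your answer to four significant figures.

2.295 m

v_x = 10.17 cos 49.72° = 6.5751 m/s, v_y0 = 10.17 sin 49.72° = 7.7586 m/s.
Time to reach x = 2.616 m: t = x / v_x = 2.616 / 6.5751 = 0.39786 s.
y = v_y0 t − ½ g t² = 7.7586×0.39786 − 5.000×0.39786² = 2.295 m.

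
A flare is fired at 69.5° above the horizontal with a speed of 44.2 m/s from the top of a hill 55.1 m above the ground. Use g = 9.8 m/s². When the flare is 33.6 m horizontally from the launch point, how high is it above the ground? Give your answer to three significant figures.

v_x = 44.2 cos 69.5° = 15.48 m/s, v_y0 = 44.2 sin 69.5° = 41.40 m/s.
Time to reach x = 33.6 m: t = x / v_x = 33.6 / 15.48 = 2.171 s.
y = 55.1 + v_y0 t − ½ g t² = 55.1 + 41.40×2.171 − 4.900×2.171² = 122 m.

122 m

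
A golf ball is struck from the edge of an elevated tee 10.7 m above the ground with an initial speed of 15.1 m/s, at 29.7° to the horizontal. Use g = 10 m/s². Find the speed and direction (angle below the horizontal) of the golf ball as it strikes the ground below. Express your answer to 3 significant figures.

21.0 m/s at 51.4° below the horizontal

v_x = 15.1 cos 29.7° = 13.12 m/s (constant).
|v_y| at impact = √((7.481)² + 2×10×10.7) = 16.43 m/s.
Speed = √(13.12² + 16.43²) = 21.0 m/s; angle = arctan(16.43/13.12) = 51.4° below horizontal.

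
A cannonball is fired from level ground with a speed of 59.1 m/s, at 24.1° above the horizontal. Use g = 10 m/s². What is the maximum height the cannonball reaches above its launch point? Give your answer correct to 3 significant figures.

29.1 m

Vertical component of launch velocity: v_y = 59.1 sin 24.1° = 24.13 m/s.
At the highest point the vertical velocity is zero, so v_y² = 2 g h_max.
h_max = (24.13)² / (2 × 10) = 582.3 / 20.00 = 29.1 m.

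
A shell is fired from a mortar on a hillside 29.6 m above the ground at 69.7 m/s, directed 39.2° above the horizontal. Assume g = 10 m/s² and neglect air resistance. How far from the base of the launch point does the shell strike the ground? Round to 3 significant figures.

Components: v_x = 69.7 cos 39.2° = 54.01 m/s, v_y = 69.7 sin 39.2° = 44.05 m/s.
Vertical: 0 = 29.6 + 44.05 t − ½(10) t² ⇒ 5.000 t² − 44.05 t − 29.6 = 0.
t = [44.05 + √(1940 + 592.0)] / 10.00 = 9.437 s.
Horizontal: R = v_x · t = 54.01 × 9.437 = 510 m.

510 m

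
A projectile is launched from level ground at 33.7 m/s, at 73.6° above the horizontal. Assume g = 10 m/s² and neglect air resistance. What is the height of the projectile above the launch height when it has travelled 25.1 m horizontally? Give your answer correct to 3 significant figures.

50.5 m

v_x = 33.7 cos 73.6° = 9.515 m/s, v_y0 = 33.7 sin 73.6° = 32.33 m/s.
Time to reach x = 25.1 m: t = x / v_x = 25.1 / 9.515 = 2.638 s.
y = v_y0 t − ½ g t² = 32.33×2.638 − 5.000×2.638² = 50.5 m.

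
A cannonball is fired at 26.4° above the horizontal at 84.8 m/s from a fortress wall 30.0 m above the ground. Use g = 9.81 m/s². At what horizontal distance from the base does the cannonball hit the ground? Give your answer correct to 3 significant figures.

Components: v_x = 84.8 cos 26.4° = 75.96 m/s, v_y = 84.8 sin 26.4° = 37.71 m/s.
Vertical: 0 = 30.0 + 37.71 t − ½(9.81) t² ⇒ 4.905 t² − 37.71 t − 30.0 = 0.
t = [37.71 + √(1422 + 588.6)] / 9.810 = 8.415 s.
Horizontal: R = v_x · t = 75.96 × 8.415 = 639 m.

639 m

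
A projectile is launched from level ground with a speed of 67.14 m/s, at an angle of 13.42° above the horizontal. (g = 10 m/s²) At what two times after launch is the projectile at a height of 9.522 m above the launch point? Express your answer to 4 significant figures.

0.8346 s and 2.282 s

v_y0 = 67.14 sin 13.42° = 15.582 m/s.
Set y = v_y0 t − ½ g t² = 9.522: 5.000 t² − 15.582 t + 9.522 = 0.
t = [15.582 ± √(242.80 − 190.44)] / 10 = (15.582 ± 7.2360) / 10, giving t = 0.8346 s or t = 2.282 s.
So the projectile is at 9.522 m at t = 0.8346 s (rising) and t = 2.282 s (falling).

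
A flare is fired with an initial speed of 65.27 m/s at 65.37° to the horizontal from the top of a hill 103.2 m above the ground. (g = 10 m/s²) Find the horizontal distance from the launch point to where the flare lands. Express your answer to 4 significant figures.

364.7 m

Components: v_x = 65.27 cos 65.37° = 27.202 m/s, v_y = 65.27 sin 65.37° = 59.332 m/s.
Vertical: 0 = 103.2 + 59.332 t − ½(10) t² ⇒ 5.000 t² − 59.332 t − 103.2 = 0.
t = [59.332 + √(3520.3 + 2064.0)] / 10.00 = 13.406 s.
Horizontal: R = v_x · t = 27.202 × 13.406 = 364.7 m.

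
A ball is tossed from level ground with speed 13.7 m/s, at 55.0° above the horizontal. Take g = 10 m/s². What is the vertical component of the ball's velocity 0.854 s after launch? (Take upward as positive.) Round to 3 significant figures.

Initial vertical component: v_y0 = 13.7 sin 55.0° = 11.22 m/s.
v_y(t) = v_y0 − g t = 11.22 − 10 × 0.854 = 2.68 m/s.

2.68 m/s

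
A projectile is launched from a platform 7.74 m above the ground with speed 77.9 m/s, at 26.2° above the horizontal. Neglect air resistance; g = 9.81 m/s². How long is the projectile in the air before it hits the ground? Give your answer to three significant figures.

Vertical component: v_y = 77.9 sin 26.2° = 34.39 m/s.
Taking up as positive with launch at y = 7.74 m, landing at y = 0: 0 = 7.74 + 34.39 t − ½(9.81) t².
Solving 4.905 t² − 34.39 t − 7.74 = 0 gives t = [34.39 + √(34.39² + 4·4.905·7.74)] / 9.810 = 7.23 s.

7.23 s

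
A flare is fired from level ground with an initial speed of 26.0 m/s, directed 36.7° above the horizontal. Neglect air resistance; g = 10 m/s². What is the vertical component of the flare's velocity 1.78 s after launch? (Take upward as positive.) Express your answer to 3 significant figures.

Initial vertical component: v_y0 = 26.0 sin 36.7° = 15.54 m/s.
v_y(t) = v_y0 − g t = 15.54 − 10 × 1.78 = -2.26 m/s.

-2.26 m/s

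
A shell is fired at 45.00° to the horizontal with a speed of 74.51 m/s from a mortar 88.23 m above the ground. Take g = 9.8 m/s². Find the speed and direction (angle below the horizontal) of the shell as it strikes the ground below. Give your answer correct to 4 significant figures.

85.33 m/s at 51.87° below the horizontal

v_x = 74.51 cos 45.00° = 52.687 m/s (constant).
|v_y| at impact = √((52.687)² + 2×9.8×88.23) = 67.121 m/s.
Speed = √(52.687² + 67.121²) = 85.33 m/s; angle = arctan(67.121/52.687) = 51.87° below horizontal.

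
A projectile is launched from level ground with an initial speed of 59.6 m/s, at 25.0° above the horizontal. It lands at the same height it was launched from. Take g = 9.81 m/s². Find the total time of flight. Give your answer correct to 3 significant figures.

5.14 s

Vertical component: v_y = 59.6 sin 25.0° = 25.19 m/s.
For a projectile landing at launch height, time of flight is t = 2 v_y / g = 2 × 25.19 / 9.81 = 5.14 s.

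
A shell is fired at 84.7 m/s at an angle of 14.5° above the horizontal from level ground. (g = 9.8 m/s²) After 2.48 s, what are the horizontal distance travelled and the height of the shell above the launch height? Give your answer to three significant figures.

x = 203 m, y = 22.5 m

v_x = 84.7 cos 14.5° = 82.00 m/s; v_y0 = 84.7 sin 14.5° = 21.21 m/s.
x = v_x t = 82.00 × 2.48 = 203 m.
y = v_y0 t − ½ g t² = 21.21×2.48 − 4.900×2.48² = 22.5 m.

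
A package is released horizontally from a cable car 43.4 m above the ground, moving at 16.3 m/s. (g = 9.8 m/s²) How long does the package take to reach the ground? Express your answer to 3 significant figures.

The horizontal speed doesn't affect the fall. With v_y0 = 0, h = ½ g t².
t = √(2 × 43.4 / 9.8) = √8.857 = 2.98 s.

2.98 s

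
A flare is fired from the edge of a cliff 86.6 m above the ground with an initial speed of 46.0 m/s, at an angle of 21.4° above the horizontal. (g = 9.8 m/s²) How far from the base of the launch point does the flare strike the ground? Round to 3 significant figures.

Components: v_x = 46.0 cos 21.4° = 42.83 m/s, v_y = 46.0 sin 21.4° = 16.78 m/s.
Vertical: 0 = 86.6 + 16.78 t − ½(9.8) t² ⇒ 4.900 t² − 16.78 t − 86.6 = 0.
t = [16.78 + √(281.6 + 1697)] / 9.800 = 6.251 s.
Horizontal: R = v_x · t = 42.83 × 6.251 = 268 m.

268 m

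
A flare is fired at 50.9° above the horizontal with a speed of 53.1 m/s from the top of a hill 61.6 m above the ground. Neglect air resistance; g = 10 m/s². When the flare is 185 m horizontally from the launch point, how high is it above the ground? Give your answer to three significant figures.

v_x = 53.1 cos 50.9° = 33.49 m/s, v_y0 = 53.1 sin 50.9° = 41.21 m/s.
Time to reach x = 185 m: t = x / v_x = 185 / 33.49 = 5.524 s.
y = 61.6 + v_y0 t − ½ g t² = 61.6 + 41.21×5.524 − 5.000×5.524² = 137 m.

137 m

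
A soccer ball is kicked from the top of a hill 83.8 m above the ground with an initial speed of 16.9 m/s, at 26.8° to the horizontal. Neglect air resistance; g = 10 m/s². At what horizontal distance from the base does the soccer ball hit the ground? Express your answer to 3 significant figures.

74.3 m

Components: v_x = 16.9 cos 26.8° = 15.08 m/s, v_y = 16.9 sin 26.8° = 7.620 m/s.
Vertical: 0 = 83.8 + 7.620 t − ½(10) t² ⇒ 5.000 t² − 7.620 t − 83.8 = 0.
t = [7.620 + √(58.06 + 1676)] / 10.00 = 4.926 s.
Horizontal: R = v_x · t = 15.08 × 4.926 = 74.3 m.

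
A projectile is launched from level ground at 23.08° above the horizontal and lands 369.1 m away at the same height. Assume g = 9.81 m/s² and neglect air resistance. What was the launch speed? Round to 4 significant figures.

70.85 m/s

On level ground, R = v₀² sin(2θ) / g, so v₀ = √(R g / sin 2θ).
sin(2 × 23.08°) = 0.7213.
v₀ = √(369.1 × 9.81 / 0.7213) = √5019.9 = 70.85 m/s.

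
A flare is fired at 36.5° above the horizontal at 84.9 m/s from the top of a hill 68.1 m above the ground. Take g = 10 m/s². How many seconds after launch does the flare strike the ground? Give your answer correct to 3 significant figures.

Vertical component: v_y = 84.9 sin 36.5° = 50.50 m/s.
Taking up as positive with launch at y = 68.1 m, landing at y = 0: 0 = 68.1 + 50.50 t − ½(10) t².
Solving 5.000 t² − 50.50 t − 68.1 = 0 gives t = [50.50 + √(50.50² + 4·5.000·68.1)] / 10.00 = 11.3 s.

11.3 s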